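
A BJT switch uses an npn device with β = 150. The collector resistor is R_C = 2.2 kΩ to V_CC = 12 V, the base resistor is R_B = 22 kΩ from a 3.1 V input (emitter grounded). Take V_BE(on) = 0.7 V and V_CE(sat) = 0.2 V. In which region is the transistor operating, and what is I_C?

Assume active: I_B = (3.1 − 0.7)/22 = 0.109 mA, giving I_C = β·I_B = 16.4 mA.
But then V_CE = 12 − 16.4×2.2 = -24 V < V_CE(sat) = 0.2 V — impossible in the active region.
So the transistor is saturated. With V_CE = 0.2 V, I_C = (V_CC − 0.2)/R_C = 11.8/2.2 = 5.36 mA.
Check: β·I_B = 16.4 mA > I_C = 5.36 mA, confirming saturation.

saturation; I_C ≈ 5.4 mA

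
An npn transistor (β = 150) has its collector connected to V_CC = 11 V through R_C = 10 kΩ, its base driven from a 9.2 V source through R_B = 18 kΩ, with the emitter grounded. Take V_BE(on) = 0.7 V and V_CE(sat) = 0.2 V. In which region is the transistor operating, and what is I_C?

saturation; I_C ≈ 1.1 mA

Assume active: I_B = (9.2 − 0.7)/18 = 0.472 mA, giving I_C = β·I_B = 70.8 mA.
But then V_CE = 11 − 70.8×10 = -697 V < V_CE(sat) = 0.2 V — impossible in the active region.
So the transistor is saturated. With V_CE = 0.2 V, I_C = (V_CC − 0.2)/R_C = 10.8/10 = 1.08 mA.
Check: β·I_B = 70.8 mA > I_C = 1.08 mA, confirming saturation.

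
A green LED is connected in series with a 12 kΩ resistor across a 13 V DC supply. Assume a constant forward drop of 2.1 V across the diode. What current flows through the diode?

KVL around the loop: 13 = V_D + I·R = 2.1 + I × 12 kΩ.
So I = (13 − 2.1) / 12 kΩ = 10.9 / 12 = 0.908 mA.

I ≈ 0.91 mA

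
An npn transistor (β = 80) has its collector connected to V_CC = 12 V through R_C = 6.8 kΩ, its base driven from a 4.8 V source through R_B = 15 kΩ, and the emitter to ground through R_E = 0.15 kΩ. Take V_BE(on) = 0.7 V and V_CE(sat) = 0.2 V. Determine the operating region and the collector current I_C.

saturation; I_C ≈ 1.7 mA

Assume active: I_B = (4.8 − 0.7)/(15 + 81×0.15) = 0.151 mA, I_C = β·I_B = 12.1 mA.
Then V_CE = 12 − 12.1×6.8 − 12.2×0.15 = -72 V < 0.2 V — the active assumption fails.
Re-solve with V_CE = 0.2 V. KCL at the emitter: V_E/R_E = (V_BB−0.7−V_E)/R_B + (V_CC−0.2−V_E)/R_C, giving V_E = 0.292 V.
I_C = (V_CC − 0.2 − V_E)/R_C = (11.8 − 0.292)/6.8 = 1.69 mA.
Check: I_B = (4.1 − 0.292)/15 = 0.254 mA, and β·I_B = 20.3 mA > I_C, confirming saturation.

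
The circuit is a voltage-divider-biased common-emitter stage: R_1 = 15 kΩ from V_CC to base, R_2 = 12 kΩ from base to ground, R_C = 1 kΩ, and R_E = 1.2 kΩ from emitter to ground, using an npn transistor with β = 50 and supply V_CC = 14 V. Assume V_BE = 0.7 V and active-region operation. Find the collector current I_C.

Thevenize the base divider: V_Th = V_CC·R_2/(R_1+R_2) = 14×12/27 = 6.22 V, R_Th = R_1‖R_2 = 6.67 kΩ.
Base-emitter loop: V_Th = I_B·R_Th + V_BE + (β+1)I_B·R_E, so I_B = (6.22 − 0.7) / (6.67 + 51×1.2) = 0.0814 mA.
I_C = β·I_B = 50×0.0814 = 4.07 mA, and I_E = (β+1)I_B = 4.15 mA.
V_CE = V_CC − I_C·R_C − I_E·R_E = 14 − 4.07×1 − 4.15×1.2 = 4.95 V.
V_CE = 4.95 V > 0.2 V confirms active-region operation.

I_C ≈ 4.1 mA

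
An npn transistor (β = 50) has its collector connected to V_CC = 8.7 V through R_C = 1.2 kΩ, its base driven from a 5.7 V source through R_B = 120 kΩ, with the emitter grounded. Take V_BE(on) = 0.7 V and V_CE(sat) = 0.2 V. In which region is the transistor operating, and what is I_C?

Assume active. Base-emitter loop: I_B = (V_BB − V_BE)/R_B = (5.7 − 0.7)/120 = 0.0417 mA.
I_C = β·I_B = 50×0.0417 = 2.08 mA.
V_CE = V_CC − I_C·R_C = 8.7 − 2.08×1.2 = 6.2 V > V_CE(sat), so the active-region assumption holds.

active; I_C ≈ 2.1 mA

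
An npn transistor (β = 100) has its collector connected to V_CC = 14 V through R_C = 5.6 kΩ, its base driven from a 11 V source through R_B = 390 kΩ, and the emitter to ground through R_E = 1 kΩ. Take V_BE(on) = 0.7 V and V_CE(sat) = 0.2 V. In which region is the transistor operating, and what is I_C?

Assume active: I_B = (11 − 0.7)/(390 + 101×1) = 0.021 mA, I_C = β·I_B = 2.1 mA.
Then V_CE = 14 − 2.1×5.6 − 2.12×1 = 0.134 V < 0.2 V — the active assumption fails.
Re-solve with V_CE = 0.2 V. KCL at the emitter: V_E/R_E = (V_BB−0.7−V_E)/R_B + (V_CC−0.2−V_E)/R_C, giving V_E = 2.11 V.
I_C = (V_CC − 0.2 − V_E)/R_C = (13.8 − 2.11)/5.6 = 2.09 mA.
Check: I_B = (10.3 − 2.11)/390 = 0.021 mA, and β·I_B = 2.1 mA > I_C, confirming saturation.

saturation; I_C ≈ 2.1 mA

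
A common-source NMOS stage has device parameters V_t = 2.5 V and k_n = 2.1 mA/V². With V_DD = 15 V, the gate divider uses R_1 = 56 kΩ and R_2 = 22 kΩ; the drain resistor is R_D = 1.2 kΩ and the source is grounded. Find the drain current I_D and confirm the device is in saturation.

I_D ≈ 3.1 mA

V_G = V_DD·R_2/(R_1+R_2) = 15×22/78 = 4.23 V. With the source grounded, V_GS = V_G = 4.23 V.
Assume saturation: I_D = (k_n/2)(V_GS − V_t)² = (2.1/2)×(4.23 − 2.5)² = 1.05×1.73² = 3.15 mA.
V_DS = V_DD − I_D·R_D = 15 − 3.15×1.2 = 11.2 V.
Saturation requires V_DS ≥ V_GS − V_t = 1.73 V; 11.2 ≥ 1.73 ✓.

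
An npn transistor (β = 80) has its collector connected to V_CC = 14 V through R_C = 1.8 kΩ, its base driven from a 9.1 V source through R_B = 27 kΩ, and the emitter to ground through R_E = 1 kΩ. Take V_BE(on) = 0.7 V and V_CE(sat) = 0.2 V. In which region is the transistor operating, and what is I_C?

Assume active: I_B = (9.1 − 0.7)/(27 + 81×1) = 0.0778 mA, I_C = β·I_B = 6.22 mA.
Then V_CE = 14 − 6.22×1.8 − 6.3×1 = -3.5 V < 0.2 V — the active assumption fails.
Re-solve with V_CE = 0.2 V. KCL at the emitter: V_E/R_E = (V_BB−0.7−V_E)/R_B + (V_CC−0.2−V_E)/R_C, giving V_E = 5.01 V.
I_C = (V_CC − 0.2 − V_E)/R_C = (13.8 − 5.01)/1.8 = 4.88 mA.
Check: I_B = (8.4 − 5.01)/27 = 0.126 mA, and β·I_B = 10 mA > I_C, confirming saturation.

saturation; I_C ≈ 4.9 mA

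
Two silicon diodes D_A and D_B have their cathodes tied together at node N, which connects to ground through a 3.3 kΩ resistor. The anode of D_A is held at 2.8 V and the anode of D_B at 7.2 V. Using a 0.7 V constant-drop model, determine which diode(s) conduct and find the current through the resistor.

Assume both conduct. Then node N would need to be at both 2.8−0.7 = 2.1 V and 7.2−0.7 = 6.5 V, which is impossible.
Assume only D_B conducts: V_N = 7.2 − 0.7 = 6.5 V, so I_R = 6.5/3.3 = 1.97 mA.
Check D_A: its anode-to-cathode voltage is 2.8 − 6.5 = -3.7 V < 0.7 V, so it is off. The assumption is consistent.

Only D_B conducts; I_R ≈ 2 mA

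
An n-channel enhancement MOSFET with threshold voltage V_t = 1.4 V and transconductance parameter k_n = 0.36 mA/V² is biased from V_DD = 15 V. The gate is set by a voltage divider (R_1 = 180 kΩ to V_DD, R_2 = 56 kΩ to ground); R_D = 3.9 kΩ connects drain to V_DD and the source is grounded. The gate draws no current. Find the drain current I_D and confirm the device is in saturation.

I_D ≈ 0.84 mA

V_G = V_DD·R_2/(R_1+R_2) = 15×56/236 = 3.56 V. With the source grounded, V_GS = V_G = 3.56 V.
Assume saturation: I_D = (k_n/2)(V_GS − V_t)² = (0.36/2)×(3.56 − 1.4)² = 0.18×2.16² = 0.839 mA.
V_DS = V_DD − I_D·R_D = 15 − 0.839×3.9 = 11.7 V.
Saturation requires V_DS ≥ V_GS − V_t = 2.16 V; 11.7 ≥ 2.16 ✓.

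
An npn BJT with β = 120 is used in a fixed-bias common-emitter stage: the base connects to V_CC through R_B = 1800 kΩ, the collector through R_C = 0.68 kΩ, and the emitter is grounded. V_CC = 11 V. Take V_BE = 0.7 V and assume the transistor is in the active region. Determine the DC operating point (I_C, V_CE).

I_C ≈ 0.69 mA, V_CE ≈ 11 V

Base loop: V_CC = I_B·R_B + V_BE, so I_B = (11 − 0.7)/1800 kΩ = 0.00572 mA.
In the active region I_C = β·I_B = 120 × 0.00572 = 0.687 mA.
Collector loop: V_CE = V_CC − I_C·R_C = 11 − 0.687×0.68 = 10.5 V.
Since V_CE = 10.5 V > V_CE(sat) ≈ 0.2 V, the transistor is in the active region as assumed.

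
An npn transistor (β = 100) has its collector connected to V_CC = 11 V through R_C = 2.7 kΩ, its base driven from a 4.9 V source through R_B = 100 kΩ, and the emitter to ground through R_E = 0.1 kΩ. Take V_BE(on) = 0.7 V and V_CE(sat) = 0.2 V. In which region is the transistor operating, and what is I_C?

active; I_C ≈ 3.8 mA

Assume active. Base-emitter loop: I_B = (V_BB − V_BE)/(R_B + (β+1)R_E) = (4.9 − 0.7)/(100 + 101×0.1) = 0.0381 mA.
I_C = β·I_B = 100×0.0381 = 3.81 mA.
V_CE = V_CC − I_C·R_C − I_E·R_E = 11 − 3.81×2.7 − 3.85×0.1 = 0.315 V > V_CE(sat), so the active-region assumption holds.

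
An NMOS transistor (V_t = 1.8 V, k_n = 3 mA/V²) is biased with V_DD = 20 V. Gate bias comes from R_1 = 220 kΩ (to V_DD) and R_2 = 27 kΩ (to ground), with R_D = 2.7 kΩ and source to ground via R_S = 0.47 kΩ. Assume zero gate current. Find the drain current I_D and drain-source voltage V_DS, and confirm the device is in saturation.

V_G = V_DD·R_2/(R_1+R_2) = 20×27/247 = 2.19 V.
Assume saturation: I_D = (k_n/2)(V_GS − V_t)² with V_GS = V_G − I_D·R_S = 2.19 − 0.47·I_D.
Substituting gives 0.331·I_D² − 1.54·I_D + 0.224 = 0, with roots I_D = 0.15 or 4.51 mA.
The root I_D = 4.51 mA gives V_GS = 0.0657 V ≤ V_t, so take I_D = 0.15 mA.
Then V_GS = 2.12 V and V_DS = V_DD − I_D(R_D+R_S) = 20 − 0.15×3.17 = 19.5 V.
Saturation requires V_DS ≥ V_GS − V_t = 0.316 V; 19.5 ≥ 0.316 ✓.

I_D ≈ 0.15 mA, V_DS ≈ 20 V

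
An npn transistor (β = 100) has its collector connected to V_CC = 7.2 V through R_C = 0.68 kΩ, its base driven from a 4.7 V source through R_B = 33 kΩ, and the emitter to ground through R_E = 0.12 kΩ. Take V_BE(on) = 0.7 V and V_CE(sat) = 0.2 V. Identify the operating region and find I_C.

saturation; I_C ≈ 8.7 mA

Assume active: I_B = (4.7 − 0.7)/(33 + 101×0.12) = 0.0887 mA, I_C = β·I_B = 8.87 mA.
Then V_CE = 7.2 − 8.87×0.68 − 8.95×0.12 = 0.0972 V < 0.2 V — the active assumption fails.
Re-solve with V_CE = 0.2 V. KCL at the emitter: V_E/R_E = (V_BB−0.7−V_E)/R_B + (V_CC−0.2−V_E)/R_C, giving V_E = 1.06 V.
I_C = (V_CC − 0.2 − V_E)/R_C = (7 − 1.06)/0.68 = 8.74 mA.
Check: I_B = (4 − 1.06)/33 = 0.0891 mA, and β·I_B = 8.91 mA > I_C, confirming saturation.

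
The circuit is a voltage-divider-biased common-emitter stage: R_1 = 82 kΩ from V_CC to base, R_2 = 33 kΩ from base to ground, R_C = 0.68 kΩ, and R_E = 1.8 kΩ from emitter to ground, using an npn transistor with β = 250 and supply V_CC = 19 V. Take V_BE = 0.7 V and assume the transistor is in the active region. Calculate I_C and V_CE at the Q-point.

Thevenize the base divider: V_Th = V_CC·R_2/(R_1+R_2) = 19×33/115 = 5.45 V, R_Th = R_1‖R_2 = 23.5 kΩ.
Base-emitter loop: V_Th = I_B·R_Th + V_BE + (β+1)I_B·R_E, so I_B = (5.45 − 0.7) / (23.5 + 251×1.8) = 0.01 mA.
I_C = β·I_B = 250×0.01 = 2.5 mA, and I_E = (β+1)I_B = 2.51 mA.
V_CE = V_CC − I_C·R_C − I_E·R_E = 19 − 2.5×0.68 − 2.51×1.8 = 12.8 V.
V_CE = 12.8 V > 0.2 V confirms active-region operation.

I_C ≈ 2.5 mA, V_CE ≈ 13 V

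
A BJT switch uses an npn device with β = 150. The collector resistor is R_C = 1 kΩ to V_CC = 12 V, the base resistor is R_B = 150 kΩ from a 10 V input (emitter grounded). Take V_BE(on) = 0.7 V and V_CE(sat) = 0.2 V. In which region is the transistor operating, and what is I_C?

active; I_C ≈ 9.3 mA

Assume active. Base-emitter loop: I_B = (V_BB − V_BE)/R_B = (10 − 0.7)/150 = 0.062 mA.
I_C = β·I_B = 150×0.062 = 9.3 mA.
V_CE = V_CC − I_C·R_C = 12 − 9.3×1 = 2.7 V > V_CE(sat), so the active-region assumption holds.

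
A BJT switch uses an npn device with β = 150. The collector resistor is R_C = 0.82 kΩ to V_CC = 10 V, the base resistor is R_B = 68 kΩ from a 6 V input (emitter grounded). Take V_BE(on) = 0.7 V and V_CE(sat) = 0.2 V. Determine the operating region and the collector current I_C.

Assume active. Base-emitter loop: I_B = (V_BB − V_BE)/R_B = (6 − 0.7)/68 = 0.0779 mA.
I_C = β·I_B = 150×0.0779 = 11.7 mA.
V_CE = V_CC − I_C·R_C = 10 − 11.7×0.82 = 0.413 V > V_CE(sat), so the active-region assumption holds.

active; I_C ≈ 12 mA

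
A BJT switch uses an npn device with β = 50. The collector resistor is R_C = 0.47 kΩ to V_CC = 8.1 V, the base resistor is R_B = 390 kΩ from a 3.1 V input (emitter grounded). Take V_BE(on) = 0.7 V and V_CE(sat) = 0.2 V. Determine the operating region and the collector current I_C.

active; I_C ≈ 0.31 mA

Assume active. Base-emitter loop: I_B = (V_BB − V_BE)/R_B = (3.1 − 0.7)/390 = 0.00615 mA.
I_C = β·I_B = 50×0.00615 = 0.308 mA.
V_CE = V_CC − I_C·R_C = 8.1 − 0.308×0.47 = 7.96 V > V_CE(sat), so the active-region assumption holds.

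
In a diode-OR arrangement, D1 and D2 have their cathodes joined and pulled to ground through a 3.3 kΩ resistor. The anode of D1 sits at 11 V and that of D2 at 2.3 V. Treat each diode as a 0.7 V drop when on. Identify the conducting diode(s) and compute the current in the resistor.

Assume both conduct. Then node N would need to be at both 11−0.7 = 10.3 V and 2.3−0.7 = 1.6 V, which is impossible.
Assume only D1 conducts: V_N = 11 − 0.7 = 10.3 V, so I_R = 10.3/3.3 = 3.12 mA.
Check D2: its anode-to-cathode voltage is 2.3 − 10.3 = -8 V < 0.7 V, so it is off. The assumption is consistent.

Only D1 conducts; I_R ≈ 3.1 mA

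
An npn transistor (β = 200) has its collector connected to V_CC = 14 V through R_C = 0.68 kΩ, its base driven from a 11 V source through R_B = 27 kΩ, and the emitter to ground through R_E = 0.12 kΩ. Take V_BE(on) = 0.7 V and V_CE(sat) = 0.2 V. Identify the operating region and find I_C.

Assume active: I_B = (11 − 0.7)/(27 + 201×0.12) = 0.201 mA, I_C = β·I_B = 40.3 mA.
Then V_CE = 14 − 40.3×0.68 − 40.5×0.12 = -18.3 V < 0.2 V — the active assumption fails.
Re-solve with V_CE = 0.2 V. KCL at the emitter: V_E/R_E = (V_BB−0.7−V_E)/R_B + (V_CC−0.2−V_E)/R_C, giving V_E = 2.1 V.
I_C = (V_CC − 0.2 − V_E)/R_C = (13.8 − 2.1)/0.68 = 17.2 mA.
Check: I_B = (10.3 − 2.1)/27 = 0.304 mA, and β·I_B = 60.7 mA > I_C, confirming saturation.

saturation; I_C ≈ 17 mA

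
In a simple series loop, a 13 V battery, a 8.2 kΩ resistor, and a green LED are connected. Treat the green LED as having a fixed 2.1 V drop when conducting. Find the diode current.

I ≈ 1.3 mA

KVL around the loop: 13 = V_D + I·R = 2.1 + I × 8.2 kΩ.
So I = (13 − 2.1) / 8.2 kΩ = 10.9 / 8.2 = 1.33 mA.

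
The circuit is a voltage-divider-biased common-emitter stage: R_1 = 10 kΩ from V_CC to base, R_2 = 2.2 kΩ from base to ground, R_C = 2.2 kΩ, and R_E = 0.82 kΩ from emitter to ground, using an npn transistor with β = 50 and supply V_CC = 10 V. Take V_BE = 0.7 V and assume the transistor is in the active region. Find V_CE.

Thevenize the base divider: V_Th = V_CC·R_2/(R_1+R_2) = 10×2.2/12.2 = 1.8 V, R_Th = R_1‖R_2 = 1.8 kΩ.
Base-emitter loop: V_Th = I_B·R_Th + V_BE + (β+1)I_B·R_E, so I_B = (1.8 − 0.7) / (1.8 + 51×0.82) = 0.0253 mA.
I_C = β·I_B = 50×0.0253 = 1.26 mA, and I_E = (β+1)I_B = 1.29 mA.
V_CE = V_CC − I_C·R_C − I_E·R_E = 10 − 1.26×2.2 − 1.29×0.82 = 6.16 V.
V_CE = 6.16 V > 0.2 V confirms active-region operation.

V_CE ≈ 6.2 V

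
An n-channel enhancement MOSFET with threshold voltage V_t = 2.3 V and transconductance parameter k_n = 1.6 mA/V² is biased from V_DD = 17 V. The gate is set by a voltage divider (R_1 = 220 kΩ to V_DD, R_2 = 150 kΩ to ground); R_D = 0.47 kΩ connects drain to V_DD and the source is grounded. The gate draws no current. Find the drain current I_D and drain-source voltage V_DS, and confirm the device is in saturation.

V_G = V_DD·R_2/(R_1+R_2) = 17×150/370 = 6.89 V. With the source grounded, V_GS = V_G = 6.89 V.
Assume saturation: I_D = (k_n/2)(V_GS − V_t)² = (1.6/2)×(6.89 − 2.3)² = 0.8×4.59² = 16.9 mA.
V_DS = V_DD − I_D·R_D = 17 − 16.9×0.47 = 9.07 V.
Saturation requires V_DS ≥ V_GS − V_t = 4.59 V; 9.07 ≥ 4.59 ✓.

I_D ≈ 17 mA, V_DS ≈ 9.1 V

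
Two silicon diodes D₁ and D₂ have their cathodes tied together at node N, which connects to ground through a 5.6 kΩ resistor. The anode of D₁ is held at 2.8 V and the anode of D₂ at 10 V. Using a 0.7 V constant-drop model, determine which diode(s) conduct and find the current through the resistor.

Assume both conduct. Then node N would need to be at both 2.8−0.7 = 2.1 V and 10−0.7 = 9.3 V, which is impossible.
Assume only D₂ conducts: V_N = 10 − 0.7 = 9.3 V, so I_R = 9.3/5.6 = 1.66 mA.
Check D₁: its anode-to-cathode voltage is 2.8 − 9.3 = -6.5 V < 0.7 V, so it is off. The assumption is consistent.

Only D₂ conducts; I_R ≈ 1.7 mA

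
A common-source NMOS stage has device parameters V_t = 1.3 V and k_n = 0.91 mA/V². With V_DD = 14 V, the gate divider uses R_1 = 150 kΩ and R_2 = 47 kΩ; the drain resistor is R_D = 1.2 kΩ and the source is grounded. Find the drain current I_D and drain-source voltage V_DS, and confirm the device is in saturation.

V_G = V_DD·R_2/(R_1+R_2) = 14×47/197 = 3.34 V. With the source grounded, V_GS = V_G = 3.34 V.
Assume saturation: I_D = (k_n/2)(V_GS − V_t)² = (0.91/2)×(3.34 − 1.3)² = 0.455×2.04² = 1.89 mA.
V_DS = V_DD − I_D·R_D = 14 − 1.89×1.2 = 11.7 V.
Saturation requires V_DS ≥ V_GS − V_t = 2.04 V; 11.7 ≥ 2.04 ✓.

I_D ≈ 1.9 mA, V_DS ≈ 12 V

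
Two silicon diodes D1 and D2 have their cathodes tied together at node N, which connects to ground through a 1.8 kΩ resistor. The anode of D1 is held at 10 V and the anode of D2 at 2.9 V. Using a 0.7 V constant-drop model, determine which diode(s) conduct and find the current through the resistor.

Assume both conduct. Then node N would need to be at both 10−0.7 = 9.3 V and 2.9−0.7 = 2.2 V, which is impossible.
Assume only D1 conducts: V_N = 10 − 0.7 = 9.3 V, so I_R = 9.3/1.8 = 5.17 mA.
Check D2: its anode-to-cathode voltage is 2.9 − 9.3 = -6.4 V < 0.7 V, so it is off. The assumption is consistent.

Only D1 conducts; I_R ≈ 5.2 mA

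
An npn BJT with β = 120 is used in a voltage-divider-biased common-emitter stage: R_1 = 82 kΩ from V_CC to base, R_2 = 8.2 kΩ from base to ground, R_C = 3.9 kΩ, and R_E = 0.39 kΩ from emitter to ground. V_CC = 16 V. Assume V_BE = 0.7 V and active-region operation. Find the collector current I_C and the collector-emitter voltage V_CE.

I_C ≈ 1.7 mA, V_CE ≈ 8.9 V

Thevenize the base divider: V_Th = V_CC·R_2/(R_1+R_2) = 16×8.2/90.2 = 1.45 V, R_Th = R_1‖R_2 = 7.45 kΩ.
Base-emitter loop: V_Th = I_B·R_Th + V_BE + (β+1)I_B·R_E, so I_B = (1.45 − 0.7) / (7.45 + 121×0.39) = 0.0138 mA.
I_C = β·I_B = 120×0.0138 = 1.66 mA, and I_E = (β+1)I_B = 1.67 mA.
V_CE = V_CC − I_C·R_C − I_E·R_E = 16 − 1.66×3.9 − 1.67×0.39 = 8.89 V.
V_CE = 8.89 V > 0.2 V confirms active-region operation.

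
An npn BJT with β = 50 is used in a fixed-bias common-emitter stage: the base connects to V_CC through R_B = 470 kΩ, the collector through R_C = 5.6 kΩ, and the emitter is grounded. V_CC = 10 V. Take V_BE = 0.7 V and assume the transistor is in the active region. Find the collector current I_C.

I_C ≈ 0.99 mA

Base loop: V_CC = I_B·R_B + V_BE, so I_B = (10 − 0.7)/470 kΩ = 0.0198 mA.
In the active region I_C = β·I_B = 50 × 0.0198 = 0.989 mA.
Collector loop: V_CE = V_CC − I_C·R_C = 10 − 0.989×5.6 = 4.46 V.
Since V_CE = 4.46 V > V_CE(sat) ≈ 0.2 V, the transistor is in the active region as assumed.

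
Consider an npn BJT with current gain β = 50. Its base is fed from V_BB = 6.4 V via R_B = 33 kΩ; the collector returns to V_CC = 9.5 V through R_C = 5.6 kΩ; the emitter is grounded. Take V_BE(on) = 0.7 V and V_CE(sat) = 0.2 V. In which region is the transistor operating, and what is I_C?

saturation; I_C ≈ 1.7 mA

Assume active: I_B = (6.4 − 0.7)/33 = 0.173 mA, giving I_C = β·I_B = 8.64 mA.
But then V_CE = 9.5 − 8.64×5.6 = -38.9 V < V_CE(sat) = 0.2 V — impossible in the active region.
So the transistor is saturated. With V_CE = 0.2 V, I_C = (V_CC − 0.2)/R_C = 9.3/5.6 = 1.66 mA.
Check: β·I_B = 8.64 mA > I_C = 1.66 mA, confirming saturation.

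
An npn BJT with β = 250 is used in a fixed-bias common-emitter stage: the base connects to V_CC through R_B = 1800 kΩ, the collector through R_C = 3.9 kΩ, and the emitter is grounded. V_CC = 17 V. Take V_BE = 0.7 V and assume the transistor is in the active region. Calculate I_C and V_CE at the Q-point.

Base loop: V_CC = I_B·R_B + V_BE, so I_B = (17 − 0.7)/1800 kΩ = 0.00906 mA.
In the active region I_C = β·I_B = 250 × 0.00906 = 2.26 mA.
Collector loop: V_CE = V_CC − I_C·R_C = 17 − 2.26×3.9 = 8.17 V.
Since V_CE = 8.17 V > V_CE(sat) ≈ 0.2 V, the transistor is in the active region as assumed.

I_C ≈ 2.3 mA, V_CE ≈ 8.2 V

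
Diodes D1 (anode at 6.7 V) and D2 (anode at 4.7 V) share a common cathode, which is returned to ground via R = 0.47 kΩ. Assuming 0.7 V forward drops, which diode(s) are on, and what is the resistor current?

Assume both conduct. Then node N would need to be at both 6.7−0.7 = 6 V and 4.7−0.7 = 4 V, which is impossible.
Assume only D1 conducts: V_N = 6.7 − 0.7 = 6 V, so I_R = 6/0.47 = 12.8 mA.
Check D2: its anode-to-cathode voltage is 4.7 − 6 = -1.3 V < 0.7 V, so it is off. The assumption is consistent.

Only D1 conducts; I_R ≈ 13 mA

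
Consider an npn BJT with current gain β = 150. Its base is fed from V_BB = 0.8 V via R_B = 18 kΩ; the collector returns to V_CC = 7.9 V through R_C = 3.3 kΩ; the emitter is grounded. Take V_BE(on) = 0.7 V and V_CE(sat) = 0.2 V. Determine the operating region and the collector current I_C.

active; I_C ≈ 0.83 mA

Assume active. Base-emitter loop: I_B = (V_BB − V_BE)/R_B = (0.8 − 0.7)/18 = 0.00556 mA.
I_C = β·I_B = 150×0.00556 = 0.833 mA.
V_CE = V_CC − I_C·R_C = 7.9 − 0.833×3.3 = 5.15 V > V_CE(sat), so the active-region assumption holds.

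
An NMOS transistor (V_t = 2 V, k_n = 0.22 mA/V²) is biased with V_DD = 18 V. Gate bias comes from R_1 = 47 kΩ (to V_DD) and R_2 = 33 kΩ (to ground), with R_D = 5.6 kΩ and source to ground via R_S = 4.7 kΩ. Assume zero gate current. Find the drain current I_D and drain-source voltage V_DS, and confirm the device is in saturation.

I_D ≈ 0.64 mA, V_DS ≈ 11 V

V_G = V_DD·R_2/(R_1+R_2) = 18×33/80 = 7.42 V.
Assume saturation: I_D = (k_n/2)(V_GS − V_t)² with V_GS = V_G − I_D·R_S = 7.42 − 4.7·I_D.
Substituting gives 2.43·I_D² − 6.61·I_D + 3.24 = 0, with roots I_D = 0.641 or 2.08 mA.
The root I_D = 2.08 mA gives V_GS = -2.35 V ≤ V_t, so take I_D = 0.641 mA.
Then V_GS = 4.41 V and V_DS = V_DD − I_D(R_D+R_S) = 18 − 0.641×10.3 = 11.4 V.
Saturation requires V_DS ≥ V_GS − V_t = 2.41 V; 11.4 ≥ 2.41 ✓.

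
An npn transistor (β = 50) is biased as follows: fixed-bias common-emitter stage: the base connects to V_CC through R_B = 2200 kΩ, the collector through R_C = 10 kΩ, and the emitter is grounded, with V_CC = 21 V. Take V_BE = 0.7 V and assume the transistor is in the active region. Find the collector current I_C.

Base loop: V_CC = I_B·R_B + V_BE, so I_B = (21 − 0.7)/2200 kΩ = 0.00923 mA.
In the active region I_C = β·I_B = 50 × 0.00923 = 0.461 mA.
Collector loop: V_CE = V_CC − I_C·R_C = 21 − 0.461×10 = 16.4 V.
Since V_CE = 16.4 V > V_CE(sat) ≈ 0.2 V, the transistor is in the active region as assumed.

I_C ≈ 0.46 mA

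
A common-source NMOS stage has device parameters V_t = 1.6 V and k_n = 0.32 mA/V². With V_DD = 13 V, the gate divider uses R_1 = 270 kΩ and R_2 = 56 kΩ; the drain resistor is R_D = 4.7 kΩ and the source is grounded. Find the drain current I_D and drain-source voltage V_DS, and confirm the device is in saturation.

V_G = V_DD·R_2/(R_1+R_2) = 13×56/326 = 2.23 V. With the source grounded, V_GS = V_G = 2.23 V.
Assume saturation: I_D = (k_n/2)(V_GS − V_t)² = (0.32/2)×(2.23 − 1.6)² = 0.16×0.633² = 0.0641 mA.
V_DS = V_DD − I_D·R_D = 13 − 0.0641×4.7 = 12.7 V.
Saturation requires V_DS ≥ V_GS − V_t = 0.633 V; 12.7 ≥ 0.633 ✓.

I_D ≈ 0.064 mA, V_DS ≈ 13 V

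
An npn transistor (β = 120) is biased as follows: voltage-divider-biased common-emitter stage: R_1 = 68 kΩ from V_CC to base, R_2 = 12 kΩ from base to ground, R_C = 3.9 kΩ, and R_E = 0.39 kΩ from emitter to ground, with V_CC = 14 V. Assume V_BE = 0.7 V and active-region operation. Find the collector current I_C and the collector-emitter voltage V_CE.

I_C ≈ 2.9 mA, V_CE ≈ 1.4 V

Thevenize the base divider: V_Th = V_CC·R_2/(R_1+R_2) = 14×12/80 = 2.1 V, R_Th = R_1‖R_2 = 10.2 kΩ.
Base-emitter loop: V_Th = I_B·R_Th + V_BE + (β+1)I_B·R_E, so I_B = (2.1 − 0.7) / (10.2 + 121×0.39) = 0.0244 mA.
I_C = β·I_B = 120×0.0244 = 2.93 mA, and I_E = (β+1)I_B = 2.95 mA.
V_CE = V_CC − I_C·R_C − I_E·R_E = 14 − 2.93×3.9 − 2.95×0.39 = 1.43 V.
V_CE = 1.43 V > 0.2 V confirms active-region operation.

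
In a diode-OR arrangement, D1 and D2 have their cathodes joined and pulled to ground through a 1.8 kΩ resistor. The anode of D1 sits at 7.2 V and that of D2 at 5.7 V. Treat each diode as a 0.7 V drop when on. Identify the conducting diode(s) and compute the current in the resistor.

Assume both conduct. Then node N would need to be at both 7.2−0.7 = 6.5 V and 5.7−0.7 = 5 V, which is impossible.
Assume only D1 conducts: V_N = 7.2 − 0.7 = 6.5 V, so I_R = 6.5/1.8 = 3.61 mA.
Check D2: its anode-to-cathode voltage is 5.7 − 6.5 = -0.8 V < 0.7 V, so it is off. The assumption is consistent.

Only D1 conducts; I_R ≈ 3.6 mA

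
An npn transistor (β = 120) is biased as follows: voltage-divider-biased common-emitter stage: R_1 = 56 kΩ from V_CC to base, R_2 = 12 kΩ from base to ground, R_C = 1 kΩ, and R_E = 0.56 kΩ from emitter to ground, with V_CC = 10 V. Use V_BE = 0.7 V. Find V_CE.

V_CE ≈ 7.4 V

Thevenize the base divider: V_Th = V_CC·R_2/(R_1+R_2) = 10×12/68 = 1.76 V, R_Th = R_1‖R_2 = 9.88 kΩ.
Base-emitter loop: V_Th = I_B·R_Th + V_BE + (β+1)I_B·R_E, so I_B = (1.76 − 0.7) / (9.88 + 121×0.56) = 0.0137 mA.
I_C = β·I_B = 120×0.0137 = 1.65 mA, and I_E = (β+1)I_B = 1.66 mA.
V_CE = V_CC − I_C·R_C − I_E·R_E = 10 − 1.65×1 − 1.66×0.56 = 7.43 V.
V_CE = 7.43 V > 0.2 V confirms active-region operation.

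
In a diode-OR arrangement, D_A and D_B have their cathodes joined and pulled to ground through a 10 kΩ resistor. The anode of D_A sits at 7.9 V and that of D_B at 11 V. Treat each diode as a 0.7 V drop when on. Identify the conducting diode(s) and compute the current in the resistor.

Only D_B conducts; I_R ≈ 1 mA

Assume both conduct. Then node N would need to be at both 7.9−0.7 = 7.2 V and 11−0.7 = 10.3 V, which is impossible.
Assume only D_B conducts: V_N = 11 − 0.7 = 10.3 V, so I_R = 10.3/10 = 1.03 mA.
Check D_A: its anode-to-cathode voltage is 7.9 − 10.3 = -2.4 V < 0.7 V, so it is off. The assumption is consistent.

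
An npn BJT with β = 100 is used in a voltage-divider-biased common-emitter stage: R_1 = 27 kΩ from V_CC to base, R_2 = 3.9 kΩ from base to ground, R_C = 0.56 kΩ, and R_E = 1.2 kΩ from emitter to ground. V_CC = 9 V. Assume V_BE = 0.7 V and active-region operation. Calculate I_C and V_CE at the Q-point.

Thevenize the base divider: V_Th = V_CC·R_2/(R_1+R_2) = 9×3.9/30.9 = 1.14 V, R_Th = R_1‖R_2 = 3.41 kΩ.
Base-emitter loop: V_Th = I_B·R_Th + V_BE + (β+1)I_B·R_E, so I_B = (1.14 − 0.7) / (3.41 + 101×1.2) = 0.0035 mA.
I_C = β·I_B = 100×0.0035 = 0.35 mA, and I_E = (β+1)I_B = 0.353 mA.
V_CE = V_CC − I_C·R_C − I_E·R_E = 9 − 0.35×0.56 − 0.353×1.2 = 8.38 V.
V_CE = 8.38 V > 0.2 V confirms active-region operation.

I_C ≈ 0.35 mA, V_CE ≈ 8.4 V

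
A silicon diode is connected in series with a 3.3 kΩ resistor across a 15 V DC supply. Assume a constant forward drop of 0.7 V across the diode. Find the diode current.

I ≈ 4.3 mA

KVL around the loop: 15 = V_D + I·R = 0.7 + I × 3.3 kΩ.
So I = (15 − 0.7) / 3.3 kΩ = 14.3 / 3.3 = 4.33 mA.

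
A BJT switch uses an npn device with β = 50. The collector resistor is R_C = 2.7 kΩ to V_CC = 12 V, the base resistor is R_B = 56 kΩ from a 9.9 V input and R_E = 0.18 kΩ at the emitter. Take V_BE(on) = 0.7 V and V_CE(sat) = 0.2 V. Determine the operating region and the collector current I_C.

Assume active: I_B = (9.9 − 0.7)/(56 + 51×0.18) = 0.141 mA, I_C = β·I_B = 7.06 mA.
Then V_CE = 12 − 7.06×2.7 − 7.2×0.18 = -8.35 V < 0.2 V — the active assumption fails.
Re-solve with V_CE = 0.2 V. KCL at the emitter: V_E/R_E = (V_BB−0.7−V_E)/R_B + (V_CC−0.2−V_E)/R_C, giving V_E = 0.763 V.
I_C = (V_CC − 0.2 − V_E)/R_C = (11.8 − 0.763)/2.7 = 4.09 mA.
Check: I_B = (9.2 − 0.763)/56 = 0.151 mA, and β·I_B = 7.53 mA > I_C, confirming saturation.

saturation; I_C ≈ 4.1 mA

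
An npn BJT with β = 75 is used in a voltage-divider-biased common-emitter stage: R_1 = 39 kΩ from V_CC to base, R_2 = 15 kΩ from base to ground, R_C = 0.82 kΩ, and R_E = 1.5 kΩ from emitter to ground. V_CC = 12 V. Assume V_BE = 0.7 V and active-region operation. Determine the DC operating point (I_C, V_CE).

I_C ≈ 1.6 mA, V_CE ≈ 8.3 V

Thevenize the base divider: V_Th = V_CC·R_2/(R_1+R_2) = 12×15/54 = 3.33 V, R_Th = R_1‖R_2 = 10.8 kΩ.
Base-emitter loop: V_Th = I_B·R_Th + V_BE + (β+1)I_B·R_E, so I_B = (3.33 − 0.7) / (10.8 + 76×1.5) = 0.0211 mA.
I_C = β·I_B = 75×0.0211 = 1.58 mA, and I_E = (β+1)I_B = 1.6 mA.
V_CE = V_CC − I_C·R_C − I_E·R_E = 12 − 1.58×0.82 − 1.6×1.5 = 8.3 V.
V_CE = 8.3 V > 0.2 V confirms active-region operation.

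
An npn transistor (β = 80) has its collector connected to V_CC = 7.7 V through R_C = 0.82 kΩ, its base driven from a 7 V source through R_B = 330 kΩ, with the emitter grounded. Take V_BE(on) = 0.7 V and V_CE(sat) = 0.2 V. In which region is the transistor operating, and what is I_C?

Assume active. Base-emitter loop: I_B = (V_BB − V_BE)/R_B = (7 − 0.7)/330 = 0.0191 mA.
I_C = β·I_B = 80×0.0191 = 1.53 mA.
V_CE = V_CC − I_C·R_C = 7.7 − 1.53×0.82 = 6.45 V > V_CE(sat), so the active-region assumption holds.

active; I_C ≈ 1.5 mA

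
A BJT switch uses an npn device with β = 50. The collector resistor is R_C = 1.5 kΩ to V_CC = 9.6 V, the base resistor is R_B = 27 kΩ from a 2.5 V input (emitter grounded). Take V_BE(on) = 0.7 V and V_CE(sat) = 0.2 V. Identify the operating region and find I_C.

active; I_C ≈ 3.3 mA

Assume active. Base-emitter loop: I_B = (V_BB − V_BE)/R_B = (2.5 − 0.7)/27 = 0.0667 mA.
I_C = β·I_B = 50×0.0667 = 3.33 mA.
V_CE = V_CC − I_C·R_C = 9.6 − 3.33×1.5 = 4.6 V > V_CE(sat), so the active-region assumption holds.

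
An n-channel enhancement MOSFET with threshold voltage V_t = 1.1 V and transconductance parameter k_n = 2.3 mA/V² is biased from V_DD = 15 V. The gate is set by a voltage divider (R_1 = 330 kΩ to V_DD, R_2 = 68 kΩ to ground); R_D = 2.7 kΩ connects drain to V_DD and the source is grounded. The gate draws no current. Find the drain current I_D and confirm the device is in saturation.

V_G = V_DD·R_2/(R_1+R_2) = 15×68/398 = 2.56 V. With the source grounded, V_GS = V_G = 2.56 V.
Assume saturation: I_D = (k_n/2)(V_GS − V_t)² = (2.3/2)×(2.56 − 1.1)² = 1.15×1.46² = 2.46 mA.
V_DS = V_DD − I_D·R_D = 15 − 2.46×2.7 = 8.36 V.
Saturation requires V_DS ≥ V_GS − V_t = 1.46 V; 8.36 ≥ 1.46 ✓.

I_D ≈ 2.5 mA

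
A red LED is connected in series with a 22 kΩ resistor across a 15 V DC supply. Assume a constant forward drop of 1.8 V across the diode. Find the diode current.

I ≈ 0.6 mA

KVL around the loop: 15 = V_D + I·R = 1.8 + I × 22 kΩ.
So I = (15 − 1.8) / 22 kΩ = 13.2 / 22 = 0.6 mA.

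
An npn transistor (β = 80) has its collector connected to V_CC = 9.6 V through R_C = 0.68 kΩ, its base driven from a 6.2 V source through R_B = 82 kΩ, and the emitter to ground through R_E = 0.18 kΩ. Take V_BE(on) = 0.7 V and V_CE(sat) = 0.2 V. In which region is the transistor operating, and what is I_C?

active; I_C ≈ 4.6 mA

Assume active. Base-emitter loop: I_B = (V_BB − V_BE)/(R_B + (β+1)R_E) = (6.2 − 0.7)/(82 + 81×0.18) = 0.0569 mA.
I_C = β·I_B = 80×0.0569 = 4.56 mA.
V_CE = V_CC − I_C·R_C − I_E·R_E = 9.6 − 4.56×0.68 − 4.61×0.18 = 5.67 V > V_CE(sat), so the active-region assumption holds.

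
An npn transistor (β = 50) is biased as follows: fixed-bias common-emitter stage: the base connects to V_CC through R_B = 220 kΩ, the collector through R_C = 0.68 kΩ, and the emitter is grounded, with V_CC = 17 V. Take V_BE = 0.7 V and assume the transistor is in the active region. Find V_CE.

V_CE ≈ 14 V

Base loop: V_CC = I_B·R_B + V_BE, so I_B = (17 − 0.7)/220 kΩ = 0.0741 mA.
In the active region I_C = β·I_B = 50 × 0.0741 = 3.7 mA.
Collector loop: V_CE = V_CC − I_C·R_C = 17 − 3.7×0.68 = 14.5 V.
Since V_CE = 14.5 V > V_CE(sat) ≈ 0.2 V, the transistor is in the active region as assumed.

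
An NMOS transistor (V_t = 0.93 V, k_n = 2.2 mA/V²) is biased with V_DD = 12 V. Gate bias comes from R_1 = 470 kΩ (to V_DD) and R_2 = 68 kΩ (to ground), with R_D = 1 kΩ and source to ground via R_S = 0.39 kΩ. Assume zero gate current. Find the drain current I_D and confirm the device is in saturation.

I_D ≈ 0.26 mA

V_G = V_DD·R_2/(R_1+R_2) = 12×68/538 = 1.52 V.
Assume saturation: I_D = (k_n/2)(V_GS − V_t)² with V_GS = V_G − I_D·R_S = 1.52 − 0.39·I_D.
Substituting gives 0.167·I_D² − 1.5·I_D + 0.379 = 0, with roots I_D = 0.259 or 8.73 mA.
The root I_D = 8.73 mA gives V_GS = -1.89 V ≤ V_t, so take I_D = 0.259 mA.
Then V_GS = 1.42 V and V_DS = V_DD − I_D(R_D+R_S) = 12 − 0.259×1.39 = 11.6 V.
Saturation requires V_DS ≥ V_GS − V_t = 0.486 V; 11.6 ≥ 0.486 ✓.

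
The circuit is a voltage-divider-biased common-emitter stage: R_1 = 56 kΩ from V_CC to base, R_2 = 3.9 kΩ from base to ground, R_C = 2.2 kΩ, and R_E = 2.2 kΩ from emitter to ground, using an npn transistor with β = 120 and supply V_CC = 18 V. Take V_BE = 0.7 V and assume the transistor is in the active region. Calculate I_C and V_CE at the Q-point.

Thevenize the base divider: V_Th = V_CC·R_2/(R_1+R_2) = 18×3.9/59.9 = 1.17 V, R_Th = R_1‖R_2 = 3.65 kΩ.
Base-emitter loop: V_Th = I_B·R_Th + V_BE + (β+1)I_B·R_E, so I_B = (1.17 − 0.7) / (3.65 + 121×2.2) = 0.00175 mA.
I_C = β·I_B = 120×0.00175 = 0.21 mA, and I_E = (β+1)I_B = 0.212 mA.
V_CE = V_CC − I_C·R_C − I_E·R_E = 18 − 0.21×2.2 − 0.212×2.2 = 17.1 V.
V_CE = 17.1 V > 0.2 V confirms active-region operation.

I_C ≈ 0.21 mA, V_CE ≈ 17 V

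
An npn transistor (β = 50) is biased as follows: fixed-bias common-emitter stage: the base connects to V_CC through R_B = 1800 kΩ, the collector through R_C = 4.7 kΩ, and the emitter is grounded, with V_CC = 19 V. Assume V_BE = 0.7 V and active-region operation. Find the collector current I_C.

I_C ≈ 0.51 mA

Base loop: V_CC = I_B·R_B + V_BE, so I_B = (19 − 0.7)/1800 kΩ = 0.0102 mA.
In the active region I_C = β·I_B = 50 × 0.0102 = 0.508 mA.
Collector loop: V_CE = V_CC − I_C·R_C = 19 − 0.508×4.7 = 16.6 V.
Since V_CE = 16.6 V > V_CE(sat) ≈ 0.2 V, the transistor is in the active region as assumed.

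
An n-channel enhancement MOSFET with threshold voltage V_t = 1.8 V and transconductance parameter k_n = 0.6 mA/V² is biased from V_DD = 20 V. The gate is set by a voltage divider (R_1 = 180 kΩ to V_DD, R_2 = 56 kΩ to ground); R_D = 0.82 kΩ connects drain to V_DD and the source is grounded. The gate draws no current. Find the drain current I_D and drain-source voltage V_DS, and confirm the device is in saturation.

I_D ≈ 2.6 mA, V_DS ≈ 18 V

V_G = V_DD·R_2/(R_1+R_2) = 20×56/236 = 4.75 V. With the source grounded, V_GS = V_G = 4.75 V.
Assume saturation: I_D = (k_n/2)(V_GS − V_t)² = (0.6/2)×(4.75 − 1.8)² = 0.3×2.95² = 2.6 mA.
V_DS = V_DD − I_D·R_D = 20 − 2.6×0.82 = 17.9 V.
Saturation requires V_DS ≥ V_GS − V_t = 2.95 V; 17.9 ≥ 2.95 ✓.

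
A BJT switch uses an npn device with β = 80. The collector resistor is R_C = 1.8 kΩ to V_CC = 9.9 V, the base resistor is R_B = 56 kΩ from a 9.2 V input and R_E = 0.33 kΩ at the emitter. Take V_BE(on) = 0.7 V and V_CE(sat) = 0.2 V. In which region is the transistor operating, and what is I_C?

Assume active: I_B = (9.2 − 0.7)/(56 + 81×0.33) = 0.103 mA, I_C = β·I_B = 8.22 mA.
Then V_CE = 9.9 − 8.22×1.8 − 8.32×0.33 = -7.64 V < 0.2 V — the active assumption fails.
Re-solve with V_CE = 0.2 V. KCL at the emitter: V_E/R_E = (V_BB−0.7−V_E)/R_B + (V_CC−0.2−V_E)/R_C, giving V_E = 1.54 V.
I_C = (V_CC − 0.2 − V_E)/R_C = (9.7 − 1.54)/1.8 = 4.53 mA.
Check: I_B = (8.5 − 1.54)/56 = 0.124 mA, and β·I_B = 9.95 mA > I_C, confirming saturation.

saturation; I_C ≈ 4.5 mA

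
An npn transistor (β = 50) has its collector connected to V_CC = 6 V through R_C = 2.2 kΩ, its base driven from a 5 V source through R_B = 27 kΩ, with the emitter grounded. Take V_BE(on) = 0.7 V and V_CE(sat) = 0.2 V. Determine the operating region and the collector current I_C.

Assume active: I_B = (5 − 0.7)/27 = 0.159 mA, giving I_C = β·I_B = 7.96 mA.
But then V_CE = 6 − 7.96×2.2 = -11.5 V < V_CE(sat) = 0.2 V — impossible in the active region.
So the transistor is saturated. With V_CE = 0.2 V, I_C = (V_CC − 0.2)/R_C = 5.8/2.2 = 2.64 mA.
Check: β·I_B = 7.96 mA > I_C = 2.64 mA, confirming saturation.

saturation; I_C ≈ 2.6 mA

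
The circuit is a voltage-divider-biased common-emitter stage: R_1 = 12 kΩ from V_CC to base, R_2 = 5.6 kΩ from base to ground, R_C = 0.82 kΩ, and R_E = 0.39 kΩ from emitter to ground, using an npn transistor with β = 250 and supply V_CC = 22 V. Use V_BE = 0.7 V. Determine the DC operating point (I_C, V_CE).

Thevenize the base divider: V_Th = V_CC·R_2/(R_1+R_2) = 22×5.6/17.6 = 7 V, R_Th = R_1‖R_2 = 3.82 kΩ.
Base-emitter loop: V_Th = I_B·R_Th + V_BE + (β+1)I_B·R_E, so I_B = (7 − 0.7) / (3.82 + 251×0.39) = 0.0619 mA.
I_C = β·I_B = 250×0.0619 = 15.5 mA, and I_E = (β+1)I_B = 15.5 mA.
V_CE = V_CC − I_C·R_C − I_E·R_E = 22 − 15.5×0.82 − 15.5×0.39 = 3.24 V.
V_CE = 3.24 V > 0.2 V confirms active-region operation.

I_C ≈ 15 mA, V_CE ≈ 3.2 V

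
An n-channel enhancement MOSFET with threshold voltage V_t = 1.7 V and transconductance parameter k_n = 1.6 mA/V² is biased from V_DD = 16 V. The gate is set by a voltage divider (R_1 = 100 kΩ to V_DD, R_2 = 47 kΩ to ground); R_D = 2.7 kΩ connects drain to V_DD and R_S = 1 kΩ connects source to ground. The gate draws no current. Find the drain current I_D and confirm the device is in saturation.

V_G = V_DD·R_2/(R_1+R_2) = 16×47/147 = 5.12 V.
Assume saturation: I_D = (k_n/2)(V_GS − V_t)² with V_GS = V_G − I_D·R_S = 5.12 − 1·I_D.
Substituting gives 0.8·I_D² − 6.47·I_D + 9.33 = 0, with roots I_D = 1.88 or 6.2 mA.
The root I_D = 6.2 mA gives V_GS = -1.08 V ≤ V_t, so take I_D = 1.88 mA.
Then V_GS = 3.23 V and V_DS = V_DD − I_D(R_D+R_S) = 16 − 1.88×3.7 = 9.04 V.
Saturation requires V_DS ≥ V_GS − V_t = 1.53 V; 9.04 ≥ 1.53 ✓.

I_D ≈ 1.9 mA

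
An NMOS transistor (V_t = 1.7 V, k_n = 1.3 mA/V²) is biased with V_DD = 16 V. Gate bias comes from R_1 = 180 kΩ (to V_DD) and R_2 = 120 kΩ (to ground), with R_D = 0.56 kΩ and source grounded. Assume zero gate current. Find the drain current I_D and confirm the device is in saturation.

I_D ≈ 14 mA

V_G = V_DD·R_2/(R_1+R_2) = 16×120/300 = 6.4 V. With the source grounded, V_GS = V_G = 6.4 V.
Assume saturation: I_D = (k_n/2)(V_GS − V_t)² = (1.3/2)×(6.4 − 1.7)² = 0.65×4.7² = 14.4 mA.
V_DS = V_DD − I_D·R_D = 16 − 14.4×0.56 = 7.96 V.
Saturation requires V_DS ≥ V_GS − V_t = 4.7 V; 7.96 ≥ 4.7 ✓.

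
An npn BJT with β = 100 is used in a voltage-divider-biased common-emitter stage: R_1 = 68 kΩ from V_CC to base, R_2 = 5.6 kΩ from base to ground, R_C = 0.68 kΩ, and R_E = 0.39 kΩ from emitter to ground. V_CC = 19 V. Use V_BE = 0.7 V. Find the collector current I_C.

Thevenize the base divider: V_Th = V_CC·R_2/(R_1+R_2) = 19×5.6/73.6 = 1.45 V, R_Th = R_1‖R_2 = 5.17 kΩ.
Base-emitter loop: V_Th = I_B·R_Th + V_BE + (β+1)I_B·R_E, so I_B = (1.45 − 0.7) / (5.17 + 101×0.39) = 0.0167 mA.
I_C = β·I_B = 100×0.0167 = 1.67 mA, and I_E = (β+1)I_B = 1.69 mA.
V_CE = V_CC − I_C·R_C − I_E·R_E = 19 − 1.67×0.68 − 1.69×0.39 = 17.2 V.
V_CE = 17.2 V > 0.2 V confirms active-region operation.

I_C ≈ 1.7 mA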